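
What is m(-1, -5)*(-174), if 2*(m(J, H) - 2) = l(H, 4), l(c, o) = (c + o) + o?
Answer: -609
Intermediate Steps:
l(c, o) = c + 2*o
m(J, H) = 6 + H/2 (m(J, H) = 2 + (H + 2*4)/2 = 2 + (H + 8)/2 = 2 + (8 + H)/2 = 2 + (4 + H/2) = 6 + H/2)
m(-1, -5)*(-174) = (6 + (1/2)*(-5))*(-174) = (6 - 5/2)*(-174) = (7/2)*(-174) = -609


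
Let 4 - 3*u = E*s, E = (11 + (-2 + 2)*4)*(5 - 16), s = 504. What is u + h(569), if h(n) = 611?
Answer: 62821/3 ≈ 20940.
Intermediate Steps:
E = -121 (E = (11 + 0*4)*(-11) = (11 + 0)*(-11) = 11*(-11) = -121)
u = 60988/3 (u = 4/3 - (-121)*504/3 = 4/3 - 1/3*(-60984) = 4/3 + 20328 = 60988/3 ≈ 20329.)
u + h(569) = 60988/3 + 611 = 62821/3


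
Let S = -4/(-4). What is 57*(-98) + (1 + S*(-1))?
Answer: -5586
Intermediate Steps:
S = 1 (S = -4*(-¼) = 1)
57*(-98) + (1 + S*(-1)) = 57*(-98) + (1 + 1*(-1)) = -5586 + (1 - 1) = -5586 + 0 = -5586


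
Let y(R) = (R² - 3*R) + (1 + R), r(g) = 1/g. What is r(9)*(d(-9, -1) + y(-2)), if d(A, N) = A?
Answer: 0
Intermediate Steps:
y(R) = 1 + R² - 2*R
r(9)*(d(-9, -1) + y(-2)) = (-9 + (1 + (-2)² - 2*(-2)))/9 = (-9 + (1 + 4 + 4))/9 = (-9 + 9)/9 = (⅑)*0 = 0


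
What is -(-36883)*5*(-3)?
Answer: -553245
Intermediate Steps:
-(-36883)*5*(-3) = -(-36883)*(-15) = -1*553245 = -553245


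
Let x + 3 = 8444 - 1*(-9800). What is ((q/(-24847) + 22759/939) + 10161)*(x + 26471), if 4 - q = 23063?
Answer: 3542037243595848/7777111 ≈ 4.5544e+8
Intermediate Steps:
q = -23059 (q = 4 - 1*23063 = 4 - 23063 = -23059)
x = 18241 (x = -3 + (8444 - 1*(-9800)) = -3 + (8444 + 9800) = -3 + 18244 = 18241)
((q/(-24847) + 22759/939) + 10161)*(x + 26471) = ((-23059/(-24847) + 22759/939) + 10161)*(18241 + 26471) = ((-23059*(-1/24847) + 22759*(1/939)) + 10161)*44712 = ((23059/24847 + 22759/939) + 10161)*44712 = (587145274/23331333 + 10161)*44712 = (237656819887/23331333)*44712 = 3542037243595848/7777111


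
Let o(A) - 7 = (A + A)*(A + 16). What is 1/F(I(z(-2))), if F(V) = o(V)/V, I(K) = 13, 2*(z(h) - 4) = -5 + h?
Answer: 13/761 ≈ 0.017083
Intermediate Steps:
o(A) = 7 + 2*A*(16 + A) (o(A) = 7 + (A + A)*(A + 16) = 7 + (2*A)*(16 + A) = 7 + 2*A*(16 + A))
z(h) = 3/2 + h/2 (z(h) = 4 + (-5 + h)/2 = 4 + (-5/2 + h/2) = 3/2 + h/2)
F(V) = (7 + 2*V² + 32*V)/V
1/F(I(z(-2))) = 1/(32 + 2*13 + 7/13) = 1/(32 + 26 + 7*(1/13)) = 1/(32 + 26 + 7/13) = 1/(761/13) = 13/761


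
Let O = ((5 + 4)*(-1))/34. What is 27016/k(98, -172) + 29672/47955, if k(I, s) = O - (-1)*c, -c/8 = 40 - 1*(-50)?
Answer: -14440713304/391456665 ≈ -36.890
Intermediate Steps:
c = -720 (c = -8*(40 - 1*(-50)) = -8*(40 + 50) = -8*90 = -720)
O = -9/34 (O = (9*(-1))*(1/34) = -9*1/34 = -9/34 ≈ -0.26471)
k(I, s) = -24489/34 (k(I, s) = -9/34 - (-1)*(-720) = -9/34 - 1*720 = -9/34 - 720 = -24489/34)
27016/k(98, -172) + 29672/47955 = 27016/(-24489/34) + 29672/47955 = 27016*(-34/24489) + 29672*(1/47955) = -918544/24489 + 29672/47955 = -14440713304/391456665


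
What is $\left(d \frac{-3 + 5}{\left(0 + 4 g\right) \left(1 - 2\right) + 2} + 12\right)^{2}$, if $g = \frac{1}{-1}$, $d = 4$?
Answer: $\frac{1600}{9} \approx 177.78$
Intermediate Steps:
$g = -1$
$\left(d \frac{-3 + 5}{\left(0 + 4 g\right) \left(1 - 2\right) + 2} + 12\right)^{2} = \left(4 \frac{-3 + 5}{\left(0 + 4 \left(-1\right)\right) \left(1 - 2\right) + 2} + 12\right)^{2} = \left(4 \frac{2}{\left(0 - 4\right) \left(-1\right) + 2} + 12\right)^{2} = \left(4 \frac{2}{\left(-4\right) \left(-1\right) + 2} + 12\right)^{2} = \left(4 \frac{2}{4 + 2} + 12\right)^{2} = \left(4 \cdot \frac{2}{6} + 12\right)^{2} = \left(4 \cdot 2 \cdot \frac{1}{6} + 12\right)^{2} = \left(4 \cdot \frac{1}{3} + 12\right)^{2} = \left(\frac{4}{3} + 12\right)^{2} = \left(\frac{40}{3}\right)^{2} = \frac{1600}{9}$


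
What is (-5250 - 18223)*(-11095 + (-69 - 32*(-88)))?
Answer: 195952604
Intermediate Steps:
(-5250 - 18223)*(-11095 + (-69 - 32*(-88))) = -23473*(-11095 + (-69 + 2816)) = -23473*(-11095 + 2747) = -23473*(-8348) = 195952604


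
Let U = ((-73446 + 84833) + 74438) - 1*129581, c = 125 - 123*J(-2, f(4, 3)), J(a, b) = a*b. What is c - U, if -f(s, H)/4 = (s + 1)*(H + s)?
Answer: 9441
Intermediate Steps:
f(s, H) = -4*(1 + s)*(H + s) (f(s, H) = -4*(s + 1)*(H + s) = -4*(1 + s)*(H + s))
c = -34315 (c = 125 - (-246)*(-4*3 - 4*4 - 4*4² - 4*3*4) = 125 - (-246)*(-12 - 16 - 4*16 - 48) = 125 - (-246)*(-12 - 16 - 64 - 48) = 125 - (-246)*(-140) = 125 - 123*280 = 125 - 34440 = -34315)
U = -43756 (U = (11387 + 74438) - 129581 = 85825 - 129581 = -43756)
c - U = -34315 - 1*(-43756) = -34315 + 43756 = 9441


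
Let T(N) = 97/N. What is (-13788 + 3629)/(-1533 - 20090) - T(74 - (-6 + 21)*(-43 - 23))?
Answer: 1244535/3286696 ≈ 0.37866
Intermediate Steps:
(-13788 + 3629)/(-1533 - 20090) - T(74 - (-6 + 21)*(-43 - 23)) = (-13788 + 3629)/(-1533 - 20090) - 97/(74 - (-6 + 21)*(-43 - 23)) = -10159/(-21623) - 97/(74 - 15*(-66)) = -10159*(-1/21623) - 97/(74 - 1*(-990)) = 10159/21623 - 97/(74 + 990) = 10159/21623 - 97/1064 = 1244535/3286696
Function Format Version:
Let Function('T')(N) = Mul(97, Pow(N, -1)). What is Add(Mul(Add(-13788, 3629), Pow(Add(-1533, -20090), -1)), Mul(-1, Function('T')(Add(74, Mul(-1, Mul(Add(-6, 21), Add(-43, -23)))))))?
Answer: Rational(1244535, 3286696) ≈ 0.37866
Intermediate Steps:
Add(Mul(Add(-13788, 3629), Pow(Add(-1533, -20090), -1)), Mul(-1, Function('T')(Add(74, Mul(-1, Mul(Add(-6, 21), Add(-43, -23))))))) = Add(Mul(Add(-13788, 3629), Pow(Add(-1533, -20090), -1)), Mul(-1, Mul(97, Pow(Add(74, Mul(-1, Mul(Add(-6, 21), Add(-43, -23)))), -1)))) = Add(Mul(-10159, Pow(-21623, -1)), Mul(-1, Mul(97, Pow(Add(74, Mul(-1, Mul(15, -66))), -1)))) = Add(Mul(-10159, Rational(-1, 21623)), Mul(-1, Mul(97, Pow(Add(74, Mul(-1, -990)), -1)))) = Add(Rational(10159, 21623), Mul(-1, Mul(97, Pow(Add(74, 990), -1)))) = Add(Rational(10159, 21623), Mul(-1, Mul(97, Pow(1064, -1)))) = Add(Rational(10159, 21623), Mul(-1, Mul(97, Rational(1, 1064)))) = Add(Rational(10159, 21623), Mul(-1, Rational(97, 1064))) = Add(Rational(10159, 21623), Rational(-97, 1064)) = Rational(1244535, 3286696)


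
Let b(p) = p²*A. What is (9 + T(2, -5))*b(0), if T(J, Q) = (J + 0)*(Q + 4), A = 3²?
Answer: 0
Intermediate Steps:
A = 9
T(J, Q) = J*(4 + Q)
b(p) = 9*p² (b(p) = p²*9 = 9*p²)
(9 + T(2, -5))*b(0) = (9 + 2*(4 - 5))*(9*0²) = (9 + 2*(-1))*(9*0) = (9 - 2)*0 = 7*0 = 0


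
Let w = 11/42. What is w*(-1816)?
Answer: -9988/21 ≈ -475.62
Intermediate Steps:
w = 11/42 (w = 11*(1/42) = 11/42 ≈ 0.26190)
w*(-1816) = (11/42)*(-1816) = -9988/21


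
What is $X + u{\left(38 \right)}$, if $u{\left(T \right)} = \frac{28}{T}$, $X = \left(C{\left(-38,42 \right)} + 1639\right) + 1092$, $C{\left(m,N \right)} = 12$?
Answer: $\frac{52131}{19} \approx 2743.7$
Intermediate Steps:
$X = 2743$ ($X = \left(12 + 1639\right) + 1092 = 1651 + 1092 = 2743$)
$X + u{\left(38 \right)} = 2743 + \frac{28}{38} = 2743 + 28 \cdot \frac{1}{38} = 2743 + \frac{14}{19} = \frac{52131}{19}$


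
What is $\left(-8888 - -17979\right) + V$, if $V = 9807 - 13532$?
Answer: $5366$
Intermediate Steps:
$V = -3725$ ($V = 9807 - 13532 = -3725$)
$\left(-8888 - -17979\right) + V = \left(-8888 - -17979\right) - 3725 = \left(-8888 + 17979\right) - 3725 = 9091 - 3725 = 5366$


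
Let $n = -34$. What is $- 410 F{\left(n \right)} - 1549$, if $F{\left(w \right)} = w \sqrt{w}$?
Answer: $-1549 + 13940 i \sqrt{34} \approx -1549.0 + 81284.0 i$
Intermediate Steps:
$F{\left(w \right)} = w^{\frac{3}{2}}$
$- 410 F{\left(n \right)} - 1549 = - 410 \left(-34\right)^{\frac{3}{2}} - 1549 = - 410 \left(- 34 i \sqrt{34}\right) - 1549 = 13940 i \sqrt{34} - 1549 = -1549 + 13940 i \sqrt{34}$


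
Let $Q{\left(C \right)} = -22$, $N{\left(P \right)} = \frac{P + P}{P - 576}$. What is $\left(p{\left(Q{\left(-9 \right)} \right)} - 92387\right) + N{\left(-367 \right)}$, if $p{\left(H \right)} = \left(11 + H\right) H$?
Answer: $- \frac{86892001}{943} \approx -92144.0$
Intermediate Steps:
$N{\left(P \right)} = \frac{2 P}{-576 + P}$
$p{\left(H \right)} = H \left(11 + H\right)$
$\left(p{\left(Q{\left(-9 \right)} \right)} - 92387\right) + N{\left(-367 \right)} = \left(- 22 \left(11 - 22\right) - 92387\right) + 2 \left(-367\right) \frac{1}{-576 - 367} = \left(\left(-22\right) \left(-11\right) - 92387\right) + 2 \left(-367\right) \frac{1}{-943} = \left(242 - 92387\right) + 2 \left(-367\right) \left(- \frac{1}{943}\right) = -92145 + \frac{734}{943} = - \frac{86892001}{943}$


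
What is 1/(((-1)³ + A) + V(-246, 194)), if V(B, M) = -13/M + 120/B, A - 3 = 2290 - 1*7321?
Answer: -7954/40005079 ≈ -0.00019882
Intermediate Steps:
A = -5028 (A = 3 + (2290 - 1*7321) = 3 + (2290 - 7321) = 3 - 5031 = -5028)
1/(((-1)³ + A) + V(-246, 194)) = 1/(((-1)³ - 5028) + (-13/194 + 120/(-246))) = 1/((-1 - 5028) + (-13*1/194 + 120*(-1/246))) = 1/(-5029 + (-13/194 - 20/41)) = 1/(-5029 - 4413/7954) = 1/(-40005079/7954) = -7954/40005079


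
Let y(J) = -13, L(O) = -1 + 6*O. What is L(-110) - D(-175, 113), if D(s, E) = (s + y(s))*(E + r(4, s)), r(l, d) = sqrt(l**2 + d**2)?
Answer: 20583 + 188*sqrt(30641) ≈ 53492.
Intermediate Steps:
r(l, d) = sqrt(d**2 + l**2)
D(s, E) = (-13 + s)*(E + sqrt(16 + s**2)) (D(s, E) = (s - 13)*(E + sqrt(s**2 + 4**2)) = (-13 + s)*(E + sqrt(s**2 + 16)) = (-13 + s)*(E + sqrt(16 + s**2)))
L(-110) - D(-175, 113) = (-1 + 6*(-110)) - (-13*113 - 13*sqrt(16 + (-175)**2) + 113*(-175) - 175*sqrt(16 + (-175)**2)) = (-1 - 660) - (-1469 - 13*sqrt(16 + 30625) - 19775 - 175*sqrt(16 + 30625)) = -661 - (-1469 - 13*sqrt(30641) - 19775 - 175*sqrt(30641)) = -661 - (-21244 - 188*sqrt(30641)) = -661 + (21244 + 188*sqrt(30641)) = 20583 + 188*sqrt(30641)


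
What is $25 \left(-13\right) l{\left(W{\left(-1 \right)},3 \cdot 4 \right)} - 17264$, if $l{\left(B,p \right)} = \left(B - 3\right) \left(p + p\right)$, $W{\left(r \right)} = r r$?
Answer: $-1664$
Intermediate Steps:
$W{\left(r \right)} = r^{2}$
$l{\left(B,p \right)} = 2 p \left(-3 + B\right)$ ($l{\left(B,p \right)} = \left(-3 + B\right) 2 p = 2 p \left(-3 + B\right)$)
$25 \left(-13\right) l{\left(W{\left(-1 \right)},3 \cdot 4 \right)} - 17264 = 25 \left(-13\right) 2 \cdot 3 \cdot 4 \left(-3 + \left(-1\right)^{2}\right) - 17264 = - 325 \cdot 2 \cdot 12 \left(-3 + 1\right) - 17264 = - 325 \cdot 2 \cdot 12 \left(-2\right) - 17264 = \left(-325\right) \left(-48\right) - 17264 = 15600 - 17264 = -1664$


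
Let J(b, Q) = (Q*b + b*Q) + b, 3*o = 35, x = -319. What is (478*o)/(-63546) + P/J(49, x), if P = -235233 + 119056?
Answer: 1544682674/425027421 ≈ 3.6343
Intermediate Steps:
o = 35/3 (o = (⅓)*35 = 35/3 ≈ 11.667)
J(b, Q) = b + 2*Q*b (J(b, Q) = (Q*b + Q*b) + b = 2*Q*b + b = b + 2*Q*b)
P = -116177
(478*o)/(-63546) + P/J(49, x) = (478*(35/3))/(-63546) - 116177*1/(49*(1 + 2*(-319))) = (16730/3)*(-1/63546) - 116177*1/(49*(1 - 638)) = -1195/13617 - 116177/(49*(-637)) = -1195/13617 - 116177/(-31213) = -1195/13617 - 116177*(-1/31213) = -1195/13617 + 116177/31213 = 1544682674/425027421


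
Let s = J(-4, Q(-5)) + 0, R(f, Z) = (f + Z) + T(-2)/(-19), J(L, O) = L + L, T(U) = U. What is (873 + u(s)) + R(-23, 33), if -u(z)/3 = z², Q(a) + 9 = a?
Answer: 13131/19 ≈ 691.11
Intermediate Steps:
Q(a) = -9 + a
J(L, O) = 2*L
R(f, Z) = 2/19 + Z + f (R(f, Z) = (f + Z) - 2/(-19) = (Z + f) - 2*(-1/19) = (Z + f) + 2/19 = 2/19 + Z + f)
s = -8 (s = 2*(-4) + 0 = -8 + 0 = -8)
u(z) = -3*z²
(873 + u(s)) + R(-23, 33) = (873 - 3*(-8)²) + (2/19 + 33 - 23) = (873 - 3*64) + 192/19 = (873 - 192) + 192/19 = 681 + 192/19 = 13131/19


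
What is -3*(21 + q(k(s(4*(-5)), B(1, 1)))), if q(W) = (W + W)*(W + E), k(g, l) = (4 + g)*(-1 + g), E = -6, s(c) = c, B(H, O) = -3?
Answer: -665343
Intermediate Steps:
k(g, l) = (-1 + g)*(4 + g)
q(W) = 2*W*(-6 + W) (q(W) = (W + W)*(W - 6) = (2*W)*(-6 + W) = 2*W*(-6 + W))
-3*(21 + q(k(s(4*(-5)), B(1, 1)))) = -3*(21 + 2*(-4 + (4*(-5))² + 3*(4*(-5)))*(-6 + (-4 + (4*(-5))² + 3*(4*(-5))))) = -3*(21 + 2*(-4 + (-20)² + 3*(-20))*(-6 + (-4 + (-20)² + 3*(-20)))) = -3*(21 + 2*(-4 + 400 - 60)*(-6 + (-4 + 400 - 60))) = -3*(21 + 2*336*(-6 + 336)) = -3*(21 + 2*336*330) = -3*(21 + 221760) = -3*221781 = -665343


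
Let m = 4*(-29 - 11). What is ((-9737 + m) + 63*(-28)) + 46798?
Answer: 35137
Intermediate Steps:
m = -160 (m = 4*(-40) = -160)
((-9737 + m) + 63*(-28)) + 46798 = ((-9737 - 160) + 63*(-28)) + 46798 = (-9897 - 1764) + 46798 = -11661 + 46798 = 35137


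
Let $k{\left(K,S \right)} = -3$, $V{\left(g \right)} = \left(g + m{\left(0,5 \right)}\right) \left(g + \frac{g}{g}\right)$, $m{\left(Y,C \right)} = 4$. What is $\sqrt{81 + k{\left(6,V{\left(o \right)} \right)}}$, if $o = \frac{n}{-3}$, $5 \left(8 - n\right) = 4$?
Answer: $\sqrt{78} \approx 8.8318$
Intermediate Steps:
$n = \frac{36}{5}$ ($n = 8 - \frac{4}{5} = \frac{36}{5} \approx 7.2$)
$o = - \frac{12}{5}$ ($o = \frac{36}{5 \left(-3\right)} = \frac{36}{5} \left(- \frac{1}{3}\right) = - \frac{12}{5} \approx -2.4$)
$V{\left(g \right)} = \left(1 + g\right) \left(4 + g\right)$ ($V{\left(g \right)} = \left(g + 4\right) \left(g + \frac{g}{g}\right) = \left(4 + g\right) \left(g + 1\right) = \left(4 + g\right) \left(1 + g\right) = \left(1 + g\right) \left(4 + g\right)$)
$\sqrt{81 + k{\left(6,V{\left(o \right)} \right)}} = \sqrt{81 - 3} = \sqrt{78}$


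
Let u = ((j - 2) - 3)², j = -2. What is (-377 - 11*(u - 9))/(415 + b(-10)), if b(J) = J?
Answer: -817/405 ≈ -2.0173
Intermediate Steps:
u = 49 (u = ((-2 - 2) - 3)² = (-4 - 3)² = (-7)² = 49)
(-377 - 11*(u - 9))/(415 + b(-10)) = (-377 - 11*(49 - 9))/(415 - 10) = (-377 - 11*40)/405 = (-377 - 440)*(1/405) = -817*1/405 = -817/405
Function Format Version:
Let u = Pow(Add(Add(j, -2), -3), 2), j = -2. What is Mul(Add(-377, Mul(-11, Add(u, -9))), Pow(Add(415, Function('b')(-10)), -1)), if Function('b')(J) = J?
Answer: Rational(-817, 405) ≈ -2.0173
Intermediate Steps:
u = 49 (u = Pow(Add(Add(-2, -2), -3), 2) = Pow(Add(-4, -3), 2) = Pow(-7, 2) = 49)
Mul(Add(-377, Mul(-11, Add(u, -9))), Pow(Add(415, Function('b')(-10)), -1)) = Mul(Add(-377, Mul(-11, Add(49, -9))), Pow(Add(415, -10), -1)) = Mul(Add(-377, Mul(-11, 40)), Pow(405, -1)) = Mul(Add(-377, -440), Rational(1, 405)) = Mul(-817, Rational(1, 405)) = Rational(-817, 405)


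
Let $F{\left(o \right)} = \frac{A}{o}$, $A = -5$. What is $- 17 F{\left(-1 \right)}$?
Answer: $-85$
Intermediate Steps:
$F{\left(o \right)} = - \frac{5}{o}$
$- 17 F{\left(-1 \right)} = - 17 \left(- \frac{5}{-1}\right) = - 17 \left(\left(-5\right) \left(-1\right)\right) = \left(-17\right) 5 = -85$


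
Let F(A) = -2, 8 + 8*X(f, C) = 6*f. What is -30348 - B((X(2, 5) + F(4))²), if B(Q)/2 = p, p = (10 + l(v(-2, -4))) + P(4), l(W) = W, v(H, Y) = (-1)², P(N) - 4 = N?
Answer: -30386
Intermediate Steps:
P(N) = 4 + N
v(H, Y) = 1
X(f, C) = -1 + 3*f/4 (X(f, C) = -1 + (6*f)/8 = -1 + 3*f/4)
p = 19 (p = (10 + 1) + (4 + 4) = 11 + 8 = 19)
B(Q) = 38 (B(Q) = 2*19 = 38)
-30348 - B((X(2, 5) + F(4))²) = -30348 - 1*38 = -30348 - 38 = -30386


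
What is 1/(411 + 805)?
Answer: 1/1216 ≈ 0.00082237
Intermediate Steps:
1/(411 + 805) = 1/1216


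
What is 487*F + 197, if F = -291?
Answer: -141520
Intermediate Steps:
487*F + 197 = 487*(-291) + 197 = -141717 + 197 = -141520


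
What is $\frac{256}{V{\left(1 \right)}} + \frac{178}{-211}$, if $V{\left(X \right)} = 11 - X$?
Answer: $\frac{26118}{1055} \approx 24.756$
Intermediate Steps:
$\frac{256}{V{\left(1 \right)}} + \frac{178}{-211} = \frac{256}{11 - 1} + \frac{178}{-211} = \frac{256}{11 - 1} + 178 \left(- \frac{1}{211}\right) = \frac{256}{10} - \frac{178}{211} = 256 \cdot \frac{1}{10} - \frac{178}{211} = \frac{128}{5} - \frac{178}{211} = \frac{26118}{1055}$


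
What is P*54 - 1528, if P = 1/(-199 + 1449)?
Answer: -954973/625 ≈ -1528.0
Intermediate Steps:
P = 1/1250 ≈ 0.00080000
P*54 - 1528 = (1/1250)*54 - 1528 = 27/625 - 1528 = -954973/625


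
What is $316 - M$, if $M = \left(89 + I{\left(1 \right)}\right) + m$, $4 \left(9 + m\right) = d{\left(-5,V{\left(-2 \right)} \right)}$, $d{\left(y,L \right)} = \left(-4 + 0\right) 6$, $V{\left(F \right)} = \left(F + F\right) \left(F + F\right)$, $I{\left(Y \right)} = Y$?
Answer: $241$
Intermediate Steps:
$V{\left(F \right)} = 4 F^{2}$ ($V{\left(F \right)} = 2 F 2 F = 4 F^{2}$)
$d{\left(y,L \right)} = -24$ ($d{\left(y,L \right)} = \left(-4\right) 6 = -24$)
$m = -15$ ($m = -9 + \frac{1}{4} \left(-24\right) = -9 - 6 = -15$)
$M = 75$ ($M = \left(89 + 1\right) - 15 = 90 - 15 = 75$)
$316 - M = 316 - 75 = 241$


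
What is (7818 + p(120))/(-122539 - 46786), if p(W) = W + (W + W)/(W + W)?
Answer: -7939/169325 ≈ -0.046886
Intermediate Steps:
p(W) = 1 + W (p(W) = W + (2*W)/((2*W)) = W + (2*W)*(1/(2*W)) = W + 1 = 1 + W)
(7818 + p(120))/(-122539 - 46786) = (7818 + (1 + 120))/(-122539 - 46786) = (7818 + 121)/(-169325) = 7939*(-1/169325) = -7939/169325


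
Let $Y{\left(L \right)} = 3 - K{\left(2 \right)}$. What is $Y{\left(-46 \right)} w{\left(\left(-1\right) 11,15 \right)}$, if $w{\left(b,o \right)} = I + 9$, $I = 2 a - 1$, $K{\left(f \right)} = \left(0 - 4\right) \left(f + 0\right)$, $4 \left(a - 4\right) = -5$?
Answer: $\frac{297}{2} \approx 148.5$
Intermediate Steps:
$a = \frac{11}{4}$ ($a = 4 + \frac{1}{4} \left(-5\right) = 4 - \frac{5}{4} = \frac{11}{4} \approx 2.75$)
$K{\left(f \right)} = - 4 f$
$I = \frac{9}{2}$ ($I = 2 \cdot \frac{11}{4} - 1 = \frac{11}{2} - 1 = \frac{9}{2} \approx 4.5$)
$Y{\left(L \right)} = 11$ ($Y{\left(L \right)} = 3 - \left(-4\right) 2 = 3 - -8 = 3 + 8 = 11$)
$w{\left(b,o \right)} = \frac{27}{2}$ ($w{\left(b,o \right)} = \frac{9}{2} + 9 = \frac{27}{2}$)
$Y{\left(-46 \right)} w{\left(\left(-1\right) 11,15 \right)} = 11 \cdot \frac{27}{2} = \frac{297}{2}$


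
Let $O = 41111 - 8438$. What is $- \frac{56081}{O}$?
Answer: $- \frac{56081}{32673} \approx -1.7164$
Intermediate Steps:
$O = 32673$ ($O = 41111 - 8438 = 32673$)
$- \frac{56081}{O} = - \frac{56081}{32673}$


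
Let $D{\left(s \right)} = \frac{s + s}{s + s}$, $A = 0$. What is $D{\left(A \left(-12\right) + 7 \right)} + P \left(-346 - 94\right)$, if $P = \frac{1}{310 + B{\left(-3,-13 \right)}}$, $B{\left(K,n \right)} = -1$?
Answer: $- \frac{131}{309} \approx -0.42395$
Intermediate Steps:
$P = \frac{1}{309}$ ($P = \frac{1}{310 - 1} = \frac{1}{309} \approx 0.0032362$)
$D{\left(s \right)} = 1$ ($D{\left(s \right)} = \frac{2 s}{2 s} = 2 s \frac{1}{2 s} = 1$)
$D{\left(A \left(-12\right) + 7 \right)} + P \left(-346 - 94\right) = 1 + \frac{-346 - 94}{309} = 1 + \frac{1}{309} \left(-440\right) = 1 - \frac{440}{309} = - \frac{131}{309}$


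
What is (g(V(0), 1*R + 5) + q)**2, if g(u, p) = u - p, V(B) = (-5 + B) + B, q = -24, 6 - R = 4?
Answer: 1296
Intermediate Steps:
R = 2 (R = 6 - 1*4 = 6 - 4 = 2)
V(B) = -5 + 2*B
(g(V(0), 1*R + 5) + q)**2 = (((-5 + 2*0) - (1*2 + 5)) - 24)**2 = (((-5 + 0) - (2 + 5)) - 24)**2 = ((-5 - 1*7) - 24)**2 = ((-5 - 7) - 24)**2 = (-12 - 24)**2 = (-36)**2 = 1296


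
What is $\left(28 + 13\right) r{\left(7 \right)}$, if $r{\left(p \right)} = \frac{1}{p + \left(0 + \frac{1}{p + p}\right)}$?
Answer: $\frac{574}{99} \approx 5.798$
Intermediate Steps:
$r{\left(p \right)} = \frac{1}{p + \frac{1}{2 p}}$ ($r{\left(p \right)} = \frac{1}{p + \left(0 + \frac{1}{2 p}\right)} = \frac{1}{p + \frac{1}{2 p}}$)
$\left(28 + 13\right) r{\left(7 \right)} = \left(28 + 13\right) 2 \cdot 7 \frac{1}{1 + 2 \cdot 7^{2}} = 41 \cdot 2 \cdot 7 \frac{1}{1 + 2 \cdot 49} = 41 \cdot 2 \cdot 7 \frac{1}{1 + 98} = 41 \cdot 2 \cdot 7 \cdot \frac{1}{99} = 41 \cdot \frac{14}{99} = \frac{574}{99}$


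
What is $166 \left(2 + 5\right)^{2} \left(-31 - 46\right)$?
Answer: $-626318$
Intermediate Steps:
$166 \left(2 + 5\right)^{2} \left(-31 - 46\right) = 166 \cdot 7^{2} \left(-31 - 46\right) = 166 \cdot 49 \left(-77\right) = 8134 \left(-77\right) = -626318$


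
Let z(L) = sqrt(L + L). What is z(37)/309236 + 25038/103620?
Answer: 4173/17270 + sqrt(74)/309236 ≈ 0.24166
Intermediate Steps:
z(L) = sqrt(2)*sqrt(L) (z(L) = sqrt(2*L) = sqrt(2)*sqrt(L))
z(37)/309236 + 25038/103620 = (sqrt(2)*sqrt(37))/309236 + 25038/103620 = sqrt(74)*(1/309236) + 25038*(1/103620) = sqrt(74)/309236 + 4173/17270 = 4173/17270 + sqrt(74)/309236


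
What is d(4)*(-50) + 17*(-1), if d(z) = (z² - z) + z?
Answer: -817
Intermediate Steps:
d(z) = z²
d(4)*(-50) + 17*(-1) = 4²*(-50) + 17*(-1) = 16*(-50) - 17 = -800 - 17 = -817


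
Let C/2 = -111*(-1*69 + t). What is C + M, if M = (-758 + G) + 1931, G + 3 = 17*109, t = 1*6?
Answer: 17009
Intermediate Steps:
t = 6
G = 1850 (G = -3 + 17*109 = -3 + 1853 = 1850)
M = 3023 (M = (-758 + 1850) + 1931 = 1092 + 1931 = 3023)
C = 13986 (C = 2*(-111*(-1*69 + 6)) = 2*(-111*(-69 + 6)) = 2*(-111*(-63)) = 2*6993 = 13986)
C + M = 13986 + 3023 = 17009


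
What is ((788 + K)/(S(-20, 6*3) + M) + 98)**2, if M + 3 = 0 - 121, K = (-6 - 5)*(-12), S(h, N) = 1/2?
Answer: 500237956/61009 ≈ 8199.4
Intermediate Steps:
S(h, N) = 1/2
K = 132 (K = -11*(-12) = 132)
M = -124 (M = -3 + (0 - 121) = -3 - 121 = -124)
((788 + K)/(S(-20, 6*3) + M) + 98)**2 = ((788 + 132)/(1/2 - 124) + 98)**2 = (920/(-247/2) + 98)**2 = (920*(-2/247) + 98)**2 = (-1840/247 + 98)**2 = (22366/247)**2 = 500237956/61009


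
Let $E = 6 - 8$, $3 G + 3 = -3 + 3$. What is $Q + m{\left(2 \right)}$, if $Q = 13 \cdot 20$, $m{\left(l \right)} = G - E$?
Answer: $261$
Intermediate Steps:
$G = -1$ ($G = -1 + \frac{-3 + 3}{3} = -1 + \frac{1}{3} \cdot 0 = -1 + 0 = -1$)
$E = -2$ ($E = 6 - 8 = -2$)
$m{\left(l \right)} = 1$ ($m{\left(l \right)} = -1 - -2 = -1 + 2 = 1$)
$Q = 260$
$Q + m{\left(2 \right)} = 260 + 1 = 261$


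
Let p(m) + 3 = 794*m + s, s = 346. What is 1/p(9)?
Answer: 1/7489 ≈ 0.00013353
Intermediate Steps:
p(m) = 343 + 794*m (p(m) = -3 + (794*m + 346) = -3 + (346 + 794*m) = 343 + 794*m)
1/p(9) = 1/(343 + 794*9) = 1/(343 + 7146) = 1/7489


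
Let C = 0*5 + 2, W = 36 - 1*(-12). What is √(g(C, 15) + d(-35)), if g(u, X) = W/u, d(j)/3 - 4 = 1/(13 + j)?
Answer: √17358/22 ≈ 5.9886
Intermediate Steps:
W = 48 (W = 36 + 12 = 48)
d(j) = 12 + 3/(13 + j)
C = 2 (C = 0 + 2 = 2)
g(u, X) = 48/u
√(g(C, 15) + d(-35)) = √(48/2 + 3*(53 + 4*(-35))/(13 - 35)) = √(48*(½) + 3*(53 - 140)/(-22)) = √(24 + 3*(-1/22)*(-87)) = √(24 + 261/22) = √(789/22) = √17358/22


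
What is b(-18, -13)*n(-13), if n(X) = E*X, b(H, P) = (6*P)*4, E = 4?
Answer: 16224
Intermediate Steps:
b(H, P) = 24*P
n(X) = 4*X
b(-18, -13)*n(-13) = (24*(-13))*(4*(-13)) = -312*(-52) = 16224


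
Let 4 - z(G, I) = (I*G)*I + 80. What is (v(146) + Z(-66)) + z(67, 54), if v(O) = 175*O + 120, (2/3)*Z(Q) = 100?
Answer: -169628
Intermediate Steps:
Z(Q) = 150 (Z(Q) = (3/2)*100 = 150)
v(O) = 120 + 175*O
z(G, I) = -76 - G*I**2 (z(G, I) = 4 - ((I*G)*I + 80) = 4 - ((G*I)*I + 80) = 4 - (G*I**2 + 80) = 4 - (80 + G*I**2) = 4 + (-80 - G*I**2) = -76 - G*I**2)
(v(146) + Z(-66)) + z(67, 54) = ((120 + 175*146) + 150) + (-76 - 1*67*54**2) = ((120 + 25550) + 150) + (-76 - 1*67*2916) = (25670 + 150) + (-76 - 195372) = 25820 - 195448 = -169628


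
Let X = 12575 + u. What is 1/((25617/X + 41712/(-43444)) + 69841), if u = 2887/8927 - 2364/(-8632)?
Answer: 2631209384415533/183769128186981676811 ≈ 1.4318e-5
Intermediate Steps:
u = 11506003/19264466 (u = 2887*(1/8927) - 2364*(-1/8632) = 2887/8927 + 591/2158 = 11506003/19264466 ≈ 0.59727)
X = 242262165953/19264466 (X = 12575 + 11506003/19264466 = 242262165953/19264466 ≈ 12576.)
1/((25617/X + 41712/(-43444)) + 69841) = 1/((25617/(242262165953/19264466) + 41712/(-43444)) + 69841) = 1/((25617*(19264466/242262165953) + 41712*(-1/43444)) + 69841) = 1/((493497825522/242262165953 - 10428/10861) + 69841) = 1/(2833570016436558/2631209384415533 + 69841) = 1/(183769128186981676811/2631209384415533) = 2631209384415533/183769128186981676811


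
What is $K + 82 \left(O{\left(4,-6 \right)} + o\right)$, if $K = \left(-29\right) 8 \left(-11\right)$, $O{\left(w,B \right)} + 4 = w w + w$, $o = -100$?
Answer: $-4336$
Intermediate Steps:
$O{\left(w,B \right)} = -4 + w + w^{2}$ ($O{\left(w,B \right)} = -4 + \left(w w + w\right) = -4 + \left(w^{2} + w\right) = -4 + \left(w + w^{2}\right) = -4 + w + w^{2}$)
$K = 2552$ ($K = \left(-232\right) \left(-11\right) = 2552$)
$K + 82 \left(O{\left(4,-6 \right)} + o\right) = 2552 + 82 \left(\left(-4 + 4 + 4^{2}\right) - 100\right) = 2552 + 82 \left(\left(-4 + 4 + 16\right) - 100\right) = 2552 + 82 \left(16 - 100\right) = 2552 + 82 \left(-84\right) = 2552 - 6888 = -4336$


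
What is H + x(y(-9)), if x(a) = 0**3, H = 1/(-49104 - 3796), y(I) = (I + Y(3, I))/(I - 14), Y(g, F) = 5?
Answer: -1/52900 ≈ -1.8904e-5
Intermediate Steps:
y(I) = (5 + I)/(-14 + I) (y(I) = (I + 5)/(I - 14) = (5 + I)/(-14 + I))
H = -1/52900 (H = 1/(-52900) = -1/52900 ≈ -1.8904e-5)
x(a) = 0
H + x(y(-9)) = -1/52900 + 0 = -1/52900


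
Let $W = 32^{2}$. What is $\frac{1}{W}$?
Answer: $\frac{1}{1024} \approx 0.00097656$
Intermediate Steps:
$W = 1024$
$\frac{1}{W} = \frac{1}{1024}$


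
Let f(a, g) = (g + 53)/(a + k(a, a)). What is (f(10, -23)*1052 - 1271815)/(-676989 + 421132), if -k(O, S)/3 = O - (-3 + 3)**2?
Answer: 1273393/255857 ≈ 4.9770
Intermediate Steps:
k(O, S) = -3*O (k(O, S) = -3*(O - (-3 + 3)**2) = -3*(O - 1*0**2) = -3*(O - 1*0) = -3*(O + 0) = -3*O)
f(a, g) = -(53 + g)/(2*a) (f(a, g) = (g + 53)/(a - 3*a) = (53 + g)/((-2*a)) = (53 + g)*(-1/(2*a)) = -(53 + g)/(2*a))
(f(10, -23)*1052 - 1271815)/(-676989 + 421132) = (((1/2)*(-53 - 1*(-23))/10)*1052 - 1271815)/(-676989 + 421132) = (((1/2)*(1/10)*(-53 + 23))*1052 - 1271815)/(-255857) = (((1/2)*(1/10)*(-30))*1052 - 1271815)*(-1/255857) = (-3/2*1052 - 1271815)*(-1/255857) = (-1578 - 1271815)*(-1/255857) = -1273393*(-1/255857) = 1273393/255857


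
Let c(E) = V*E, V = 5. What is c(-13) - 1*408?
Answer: -473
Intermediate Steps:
c(E) = 5*E
c(-13) - 1*408 = 5*(-13) - 1*408 = -65 - 408 = -473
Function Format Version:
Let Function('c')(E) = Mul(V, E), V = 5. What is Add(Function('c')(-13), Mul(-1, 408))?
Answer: -473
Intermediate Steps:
Function('c')(E) = Mul(5, E)
Add(Function('c')(-13), Mul(-1, 408)) = Add(Mul(5, -13), Mul(-1, 408)) = Add(-65, -408) = -473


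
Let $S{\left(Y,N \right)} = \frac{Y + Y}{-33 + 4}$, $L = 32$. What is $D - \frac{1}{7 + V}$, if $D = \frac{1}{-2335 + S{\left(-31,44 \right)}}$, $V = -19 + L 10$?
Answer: $- \frac{76585}{20837124} \approx -0.0036754$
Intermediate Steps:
$S{\left(Y,N \right)} = - \frac{2 Y}{29}$ ($S{\left(Y,N \right)} = \frac{2 Y}{-29} = 2 Y \left(- \frac{1}{29}\right) = - \frac{2 Y}{29}$)
$V = 301$ ($V = -19 + 32 \cdot 10 = -19 + 320 = 301$)
$D = - \frac{29}{67653}$ ($D = \frac{1}{-2335 - - \frac{62}{29}} = \frac{1}{-2335 + \frac{62}{29}} = \frac{1}{- \frac{67653}{29}} = - \frac{29}{67653} \approx -0.00042866$)
$D - \frac{1}{7 + V} = - \frac{29}{67653} - \frac{1}{7 + 301} = - \frac{29}{67653} - \frac{1}{308} = - \frac{76585}{20837124}$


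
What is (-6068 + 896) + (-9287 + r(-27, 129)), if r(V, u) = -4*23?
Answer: -14551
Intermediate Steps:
r(V, u) = -92
(-6068 + 896) + (-9287 + r(-27, 129)) = (-6068 + 896) + (-9287 - 92) = -5172 - 9379 = -14551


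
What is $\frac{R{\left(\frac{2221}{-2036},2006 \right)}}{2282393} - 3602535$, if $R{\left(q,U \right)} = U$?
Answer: $- \frac{8222400664249}{2282393} \approx -3.6025 \cdot 10^{6}$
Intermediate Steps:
$\frac{R{\left(\frac{2221}{-2036},2006 \right)}}{2282393} - 3602535 = \frac{2006}{2282393} - 3602535 = - \frac{8222400664249}{2282393}$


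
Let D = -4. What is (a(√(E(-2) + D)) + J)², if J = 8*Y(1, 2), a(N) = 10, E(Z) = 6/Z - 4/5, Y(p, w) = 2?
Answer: 676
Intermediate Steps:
E(Z) = -⅘ + 6/Z (E(Z) = 6/Z - 4*⅕ = 6/Z - ⅘ = -⅘ + 6/Z)
J = 16 (J = 8*2 = 16)
(a(√(E(-2) + D)) + J)² = (10 + 16)² = 26² = 676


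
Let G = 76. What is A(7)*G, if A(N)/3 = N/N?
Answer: 228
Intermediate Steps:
A(N) = 3 (A(N) = 3*(N/N) = 3*1 = 3)
A(7)*G = 3*76 = 228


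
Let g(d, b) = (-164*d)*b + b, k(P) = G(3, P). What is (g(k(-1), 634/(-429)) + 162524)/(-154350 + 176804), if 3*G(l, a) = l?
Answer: 34913069/4816383 ≈ 7.2488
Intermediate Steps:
G(l, a) = l/3
k(P) = 1 (k(P) = (⅓)*3 = 1)
g(d, b) = b - 164*b*d (g(d, b) = -164*b*d + b = b - 164*b*d)
(g(k(-1), 634/(-429)) + 162524)/(-154350 + 176804) = ((634/(-429))*(1 - 164*1) + 162524)/(-154350 + 176804) = ((634*(-1/429))*(1 - 164) + 162524)/22454 = (-634/429*(-163) + 162524)*(1/22454) = (103342/429 + 162524)*(1/22454) = (69826138/429)*(1/22454) = 34913069/4816383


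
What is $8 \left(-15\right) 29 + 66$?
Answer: $-3414$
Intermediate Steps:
$8 \left(-15\right) 29 + 66 = \left(-120\right) 29 + 66 = -3480 + 66 = -3414$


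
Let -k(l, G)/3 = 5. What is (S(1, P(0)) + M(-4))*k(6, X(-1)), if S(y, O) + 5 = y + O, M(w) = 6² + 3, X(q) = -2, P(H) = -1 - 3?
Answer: -465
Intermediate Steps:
P(H) = -4
k(l, G) = -15 (k(l, G) = -3*5 = -15)
M(w) = 39 (M(w) = 36 + 3 = 39)
S(y, O) = -5 + O + y (S(y, O) = -5 + (y + O) = -5 + (O + y) = -5 + O + y)
(S(1, P(0)) + M(-4))*k(6, X(-1)) = ((-5 - 4 + 1) + 39)*(-15) = (-8 + 39)*(-15) = 31*(-15) = -465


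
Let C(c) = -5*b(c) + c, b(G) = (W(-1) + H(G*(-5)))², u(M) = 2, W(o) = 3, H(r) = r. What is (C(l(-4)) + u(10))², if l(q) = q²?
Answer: 877759129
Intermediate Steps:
b(G) = (3 - 5*G)² (b(G) = (3 + G*(-5))² = (3 - 5*G)²)
C(c) = c - 5*(-3 + 5*c)² (C(c) = -5*(-3 + 5*c)² + c = c - 5*(-3 + 5*c)²)
(C(l(-4)) + u(10))² = (((-4)² - 5*(-3 + 5*(-4)²)²) + 2)² = ((16 - 5*(-3 + 5*16)²) + 2)² = ((16 - 5*(-3 + 80)²) + 2)² = ((16 - 5*77²) + 2)² = ((16 - 5*5929) + 2)² = ((16 - 29645) + 2)² = (-29629 + 2)² = (-29627)² = 877759129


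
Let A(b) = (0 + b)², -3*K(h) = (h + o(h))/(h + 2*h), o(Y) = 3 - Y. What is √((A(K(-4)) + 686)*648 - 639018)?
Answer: 3*I*√86438/2 ≈ 441.0*I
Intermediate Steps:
K(h) = -1/(3*h) (K(h) = -(h + (3 - h))/(3*(h + 2*h)) = -1/(3*h))
A(b) = b²
√((A(K(-4)) + 686)*648 - 639018) = √(((-⅓/(-4))² + 686)*648 - 639018) = √(((-⅓*(-¼))² + 686)*648 - 639018) = √(((1/12)² + 686)*648 - 639018) = √((1/144 + 686)*648 - 639018) = √((98785/144)*648 - 639018) = √(889065/2 - 639018) = √(-388971/2) = 3*I*√86438/2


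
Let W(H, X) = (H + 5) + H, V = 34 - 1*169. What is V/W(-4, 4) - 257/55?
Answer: 2218/55 ≈ 40.327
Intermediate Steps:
V = -135 (V = 34 - 169 = -135)
W(H, X) = 5 + 2*H (W(H, X) = (5 + H) + H = 5 + 2*H)
V/W(-4, 4) - 257/55 = -135/(5 + 2*(-4)) - 257/55 = -135/(5 - 8) - 257*1/55 = -135/(-3) - 257/55 = -135*(-⅓) - 257/55 = 45 - 257/55 = 2218/55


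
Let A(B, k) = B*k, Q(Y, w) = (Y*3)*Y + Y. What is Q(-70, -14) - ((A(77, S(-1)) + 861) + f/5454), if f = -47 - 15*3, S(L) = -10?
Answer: 39647899/2727 ≈ 14539.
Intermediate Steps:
Q(Y, w) = Y + 3*Y² (Q(Y, w) = (3*Y)*Y + Y = 3*Y² + Y = Y + 3*Y²)
f = -92 (f = -47 - 45 = -92)
Q(-70, -14) - ((A(77, S(-1)) + 861) + f/5454) = -70*(1 + 3*(-70)) - ((77*(-10) + 861) - 92/5454) = -70*(1 - 210) - ((-770 + 861) - 92*1/5454) = -70*(-209) - (91 - 46/2727) = 14630 - 1*248111/2727 = 14630 - 248111/2727 = 39647899/2727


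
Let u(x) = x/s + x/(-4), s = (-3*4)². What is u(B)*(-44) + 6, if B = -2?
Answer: -277/18 ≈ -15.389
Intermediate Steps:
s = 144 (s = (-12)² = 144)
u(x) = -35*x/144 (u(x) = x/144 + x/(-4) = x*(1/144) + x*(-¼) = x/144 - x/4 = -35*x/144)
u(B)*(-44) + 6 = -35/144*(-2)*(-44) + 6 = (35/72)*(-44) + 6 = -385/18 + 6 = -277/18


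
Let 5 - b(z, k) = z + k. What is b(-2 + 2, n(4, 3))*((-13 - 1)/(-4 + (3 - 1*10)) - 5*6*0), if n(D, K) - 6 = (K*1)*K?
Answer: -140/11 ≈ -12.727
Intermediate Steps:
n(D, K) = 6 + K² (n(D, K) = 6 + (K*1)*K = 6 + K*K = 6 + K²)
b(z, k) = 5 - k - z (b(z, k) = 5 - (z + k) = 5 - (k + z) = 5 + (-k - z) = 5 - k - z)
b(-2 + 2, n(4, 3))*((-13 - 1)/(-4 + (3 - 1*10)) - 5*6*0) = (5 - (6 + 3²) - (-2 + 2))*((-13 - 1)/(-4 + (3 - 1*10)) - 5*6*0) = (5 - (6 + 9) - 1*0)*(-14/(-4 + (3 - 10)) - 30*0) = (5 - 1*15 + 0)*(-14/(-4 - 7) + 0) = (5 - 15 + 0)*(-14/(-11) + 0) = -10*(-14*(-1/11) + 0) = -10*(14/11 + 0) = -10*14/11 = -140/11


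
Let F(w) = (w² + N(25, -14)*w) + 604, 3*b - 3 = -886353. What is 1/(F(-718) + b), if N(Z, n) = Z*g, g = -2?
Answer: 1/256578 ≈ 3.8974e-6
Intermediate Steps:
b = -295450 (b = 1 + (⅓)*(-886353) = 1 - 295451 = -295450)
N(Z, n) = -2*Z (N(Z, n) = Z*(-2) = -2*Z)
F(w) = 604 + w² - 50*w (F(w) = (w² + (-2*25)*w) + 604 = (w² - 50*w) + 604 = 604 + w² - 50*w)
1/(F(-718) + b) = 1/((604 + (-718)² - 50*(-718)) - 295450) = 1/((604 + 515524 + 35900) - 295450) = 1/(552028 - 295450) = 1/256578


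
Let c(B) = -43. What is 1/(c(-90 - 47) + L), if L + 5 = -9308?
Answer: -1/9356 ≈ -0.00010688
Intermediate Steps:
L = -9313 (L = -5 - 9308 = -9313)
1/(c(-90 - 47) + L) = 1/(-43 - 9313) = 1/(-9356) = -1/9356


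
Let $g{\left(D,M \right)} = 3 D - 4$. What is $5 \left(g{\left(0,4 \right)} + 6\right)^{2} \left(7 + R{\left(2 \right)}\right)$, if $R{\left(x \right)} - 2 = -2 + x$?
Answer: $180$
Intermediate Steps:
$g{\left(D,M \right)} = -4 + 3 D$
$R{\left(x \right)} = x$ ($R{\left(x \right)} = 2 + \left(-2 + x\right) = x$)
$5 \left(g{\left(0,4 \right)} + 6\right)^{2} \left(7 + R{\left(2 \right)}\right) = 5 \left(\left(-4 + 3 \cdot 0\right) + 6\right)^{2} \left(7 + 2\right) = 5 \left(\left(-4 + 0\right) + 6\right)^{2} \cdot 9 = 5 \left(-4 + 6\right)^{2} \cdot 9 = 5 \cdot 2^{2} \cdot 9 = 5 \cdot 4 \cdot 9 = 20 \cdot 9 = 180$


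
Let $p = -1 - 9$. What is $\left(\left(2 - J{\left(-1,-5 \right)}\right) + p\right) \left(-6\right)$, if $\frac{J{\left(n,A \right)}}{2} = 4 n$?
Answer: $0$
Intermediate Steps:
$p = -10$ ($p = -1 - 9 = -10$)
$J{\left(n,A \right)} = 8 n$ ($J{\left(n,A \right)} = 2 \cdot 4 n = 8 n$)
$\left(\left(2 - J{\left(-1,-5 \right)}\right) + p\right) \left(-6\right) = \left(\left(2 - 8 \left(-1\right)\right) - 10\right) \left(-6\right) = \left(\left(2 - -8\right) - 10\right) \left(-6\right) = \left(\left(2 + 8\right) - 10\right) \left(-6\right) = \left(10 - 10\right) \left(-6\right) = 0 \left(-6\right) = 0$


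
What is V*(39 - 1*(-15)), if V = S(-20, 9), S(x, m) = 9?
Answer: 486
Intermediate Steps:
V = 9
V*(39 - 1*(-15)) = 9*(39 - 1*(-15)) = 9*(39 + 15) = 9*54 = 486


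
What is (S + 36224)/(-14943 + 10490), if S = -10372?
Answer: -25852/4453 ≈ -5.8055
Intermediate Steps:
(S + 36224)/(-14943 + 10490) = (-10372 + 36224)/(-14943 + 10490) = 25852/(-4453) = 25852*(-1/4453) = -25852/4453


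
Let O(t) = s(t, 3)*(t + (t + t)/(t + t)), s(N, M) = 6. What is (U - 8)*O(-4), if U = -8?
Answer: 288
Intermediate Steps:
O(t) = 6 + 6*t (O(t) = 6*(t + (t + t)/(t + t)) = 6*(t + (2*t)/((2*t))) = 6*(t + (2*t)*(1/(2*t))) = 6*(t + 1) = 6*(1 + t) = 6 + 6*t)
(U - 8)*O(-4) = (-8 - 8)*(6 + 6*(-4)) = -16*(6 - 24) = -16*(-18) = 288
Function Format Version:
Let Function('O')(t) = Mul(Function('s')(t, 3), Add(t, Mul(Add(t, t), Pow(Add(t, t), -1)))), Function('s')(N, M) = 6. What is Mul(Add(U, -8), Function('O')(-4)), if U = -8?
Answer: 288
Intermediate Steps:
Function('O')(t) = Add(6, Mul(6, t)) (Function('O')(t) = Mul(6, Add(t, Mul(Add(t, t), Pow(Add(t, t), -1)))) = Mul(6, Add(t, Mul(Mul(2, t), Pow(Mul(2, t), -1)))) = Mul(6, Add(t, Mul(Mul(2, t), Mul(Rational(1, 2), Pow(t, -1))))) = Mul(6, Add(t, 1)) = Mul(6, Add(1, t)) = Add(6, Mul(6, t)))
Mul(Add(U, -8), Function('O')(-4)) = Mul(Add(-8, -8), Add(6, Mul(6, -4))) = Mul(-16, Add(6, -24)) = Mul(-16, -18) = 288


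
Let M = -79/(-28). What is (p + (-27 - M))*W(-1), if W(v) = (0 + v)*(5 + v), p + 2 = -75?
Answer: 2991/7 ≈ 427.29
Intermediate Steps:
p = -77 (p = -2 - 75 = -77)
M = 79/28 (M = -79*(-1/28) = 79/28 ≈ 2.8214)
W(v) = v*(5 + v)
(p + (-27 - M))*W(-1) = (-77 + (-27 - 1*79/28))*(-(5 - 1)) = (-77 + (-27 - 79/28))*(-1*4) = (-77 - 835/28)*(-4) = -2991/28*(-4) = 2991/7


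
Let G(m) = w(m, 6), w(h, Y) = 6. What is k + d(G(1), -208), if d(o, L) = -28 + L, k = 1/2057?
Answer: -485451/2057 ≈ -236.00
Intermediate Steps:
G(m) = 6
k = 1/2057 ≈ 0.00048614
k + d(G(1), -208) = 1/2057 + (-28 - 208) = 1/2057 - 236 = -485451/2057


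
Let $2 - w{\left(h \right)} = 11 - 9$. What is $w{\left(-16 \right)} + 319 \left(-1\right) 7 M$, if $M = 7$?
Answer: $-15631$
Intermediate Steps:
$w{\left(h \right)} = 0$ ($w{\left(h \right)} = 2 - \left(11 - 9\right) = 2 - 2 = 0$)
$w{\left(-16 \right)} + 319 \left(-1\right) 7 M = 0 + 319 \left(-1\right) 7 \cdot 7 = 0 + 319 \left(\left(-7\right) 7\right) = 0 + 319 \left(-49\right) = 0 - 15631 = -15631$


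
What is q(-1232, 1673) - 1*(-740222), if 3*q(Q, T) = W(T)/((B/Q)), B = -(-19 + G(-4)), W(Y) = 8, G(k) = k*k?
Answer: 6652142/9 ≈ 7.3913e+5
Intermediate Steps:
G(k) = k²
B = 3 (B = -(-19 + (-4)²) = -(-19 + 16) = -1*(-3) = 3)
q(Q, T) = 8*Q/9 (q(Q, T) = (8/((3/Q)))/3 = (8*(Q/3))/3 = (8*Q/3)/3 = 8*Q/9)
q(-1232, 1673) - 1*(-740222) = (8/9)*(-1232) - 1*(-740222) = -9856/9 + 740222 = 6652142/9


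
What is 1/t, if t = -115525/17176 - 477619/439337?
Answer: -397160648/3103052151 ≈ -0.12799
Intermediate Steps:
t = -3103052151/397160648 (t = -115525*1/17176 - 477619*1/439337 = -115525/17176 - 477619/439337 = -3103052151/397160648 ≈ -7.8131)
1/t = 1/(-3103052151/397160648) = -397160648/3103052151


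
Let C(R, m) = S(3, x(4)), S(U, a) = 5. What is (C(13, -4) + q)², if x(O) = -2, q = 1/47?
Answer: 55696/2209 ≈ 25.213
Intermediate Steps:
q = 1/47 ≈ 0.021277
C(R, m) = 5
(C(13, -4) + q)² = (5 + 1/47)² = (236/47)² = 55696/2209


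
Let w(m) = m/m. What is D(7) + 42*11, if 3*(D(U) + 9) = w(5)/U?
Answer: 9514/21 ≈ 453.05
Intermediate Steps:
w(m) = 1
D(U) = -9 + 1/(3*U) (D(U) = -9 + (1/U)/3 = -9 + 1/(3*U))
D(7) + 42*11 = (-9 + (⅓)/7) + 42*11 = (-9 + (⅓)*(⅐)) + 462 = (-9 + 1/21) + 462 = -188/21 + 462 = 9514/21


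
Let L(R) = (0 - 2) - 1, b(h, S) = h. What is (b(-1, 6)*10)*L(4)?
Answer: 30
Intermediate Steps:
L(R) = -3 (L(R) = -2 - 1 = -3)
(b(-1, 6)*10)*L(4) = -1*10*(-3) = -10*(-3) = 30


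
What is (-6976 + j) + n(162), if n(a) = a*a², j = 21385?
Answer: 4265937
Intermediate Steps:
n(a) = a³
(-6976 + j) + n(162) = (-6976 + 21385) + 162³ = 14409 + 4251528 = 4265937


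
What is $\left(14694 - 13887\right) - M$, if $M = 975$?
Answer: $-168$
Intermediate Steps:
$\left(14694 - 13887\right) - M = \left(14694 - 13887\right) - 975 = 807 - 975 = -168$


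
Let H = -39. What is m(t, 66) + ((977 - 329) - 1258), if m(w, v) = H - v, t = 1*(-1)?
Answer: -715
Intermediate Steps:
t = -1
m(w, v) = -39 - v
m(t, 66) + ((977 - 329) - 1258) = (-39 - 1*66) + ((977 - 329) - 1258) = (-39 - 66) + (648 - 1258) = -105 - 610 = -715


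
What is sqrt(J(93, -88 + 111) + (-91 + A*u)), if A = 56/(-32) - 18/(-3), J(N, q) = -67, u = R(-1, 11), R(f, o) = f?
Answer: I*sqrt(649)/2 ≈ 12.738*I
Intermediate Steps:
u = -1
A = 17/4 (A = 56*(-1/32) - 18*(-1/3) = -7/4 + 6 = 17/4 ≈ 4.2500)
sqrt(J(93, -88 + 111) + (-91 + A*u)) = sqrt(-67 + (-91 + (17/4)*(-1))) = sqrt(-67 + (-91 - 17/4)) = sqrt(-67 - 381/4) = sqrt(-649/4) = I*sqrt(649)/2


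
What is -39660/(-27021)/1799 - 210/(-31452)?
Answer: 636424995/84939234506 ≈ 0.0074927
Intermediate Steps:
-39660/(-27021)/1799 - 210/(-31452) = -39660*(-1/27021)*(1/1799) - 210*(-1/31452) = (13220/9007)*(1/1799) + 35/5242 = 13220/16203593 + 35/5242 = 636424995/84939234506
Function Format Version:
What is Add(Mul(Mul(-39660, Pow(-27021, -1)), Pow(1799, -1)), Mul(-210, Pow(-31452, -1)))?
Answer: Rational(636424995, 84939234506) ≈ 0.0074927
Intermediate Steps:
Add(Mul(Mul(-39660, Pow(-27021, -1)), Pow(1799, -1)), Mul(-210, Pow(-31452, -1))) = Add(Mul(Mul(-39660, Rational(-1, 27021)), Rational(1, 1799)), Mul(-210, Rational(-1, 31452))) = Add(Mul(Rational(13220, 9007), Rational(1, 1799)), Rational(35, 5242)) = Add(Rational(13220, 16203593), Rational(35, 5242)) = Rational(636424995, 84939234506)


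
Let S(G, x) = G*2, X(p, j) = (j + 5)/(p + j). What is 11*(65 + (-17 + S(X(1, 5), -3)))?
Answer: 1694/3 ≈ 564.67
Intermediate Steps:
X(p, j) = (5 + j)/(j + p)
S(G, x) = 2*G
11*(65 + (-17 + S(X(1, 5), -3))) = 11*(65 + (-17 + 2*((5 + 5)/(5 + 1)))) = 11*(65 + (-17 + 2*(10/6))) = 11*(65 + (-17 + 2*((1/6)*10))) = 11*(65 + (-17 + 2*(5/3))) = 11*(65 + (-17 + 10/3)) = 11*(65 - 41/3) = 11*(154/3) = 1694/3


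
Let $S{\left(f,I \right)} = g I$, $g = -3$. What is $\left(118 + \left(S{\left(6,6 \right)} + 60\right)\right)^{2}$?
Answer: $25600$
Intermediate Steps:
$S{\left(f,I \right)} = - 3 I$
$\left(118 + \left(S{\left(6,6 \right)} + 60\right)\right)^{2} = \left(118 + \left(\left(-3\right) 6 + 60\right)\right)^{2} = \left(118 + \left(-18 + 60\right)\right)^{2} = \left(118 + 42\right)^{2} = 160^{2} = 25600$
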